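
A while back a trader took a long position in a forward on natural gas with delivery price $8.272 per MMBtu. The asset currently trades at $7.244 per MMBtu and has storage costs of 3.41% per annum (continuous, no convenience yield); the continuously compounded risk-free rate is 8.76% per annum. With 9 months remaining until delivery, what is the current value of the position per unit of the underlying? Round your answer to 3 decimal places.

Current fair forward for the remaining 9 months: F = S·e^((r + u)·T), (r + u) = 0.0876 + 0.0341 = 0.1217
F = 7.244 · e^(0.1217 × 9/12) = 7.244 × 1.095570 = 7.9363
Value of long forward = (F − K)·e^(−rT) = (7.9363 − 8.272) · e^(−0.0876·9/12)
= -0.3357 × 0.936412 = -0.314

-$0.314 per MMBtu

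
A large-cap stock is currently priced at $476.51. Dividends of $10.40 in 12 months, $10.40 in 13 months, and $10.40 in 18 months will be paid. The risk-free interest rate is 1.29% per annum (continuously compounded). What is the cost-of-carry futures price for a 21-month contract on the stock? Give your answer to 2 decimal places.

PV(dividends) I = 10.40·e^(−0.0129·12/12) + 10.40·e^(−0.0129·13/12) + 10.40·e^(−0.0129·18/12)
I = 10.2667 + 10.2557 + 10.2007 = 30.7231
F = (S − I)·e^(rT) = (476.51 − 30.7231) · e^(0.0129·21/12)
= 445.7869 · e^0.022575 = 445.7869 × 1.022832 = $455.97

$455.97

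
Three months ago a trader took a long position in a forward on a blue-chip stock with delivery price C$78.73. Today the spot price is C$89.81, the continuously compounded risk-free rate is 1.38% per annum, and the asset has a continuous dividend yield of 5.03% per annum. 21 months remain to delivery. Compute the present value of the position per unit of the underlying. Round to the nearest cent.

C$5.39

Current fair forward for the remaining 21 months: F = S·e^((r − q)·T), (r − q) = 0.0138 − 0.0503 = -0.0365
F = 89.81 · e^(-0.0365 × 21/12) = 89.81 × 0.938122 = 84.2527
Value of long forward = (F − K)·e^(−rT) = (84.2527 − 78.73) · e^(−0.0138·21/12)
= 5.5227 × 0.976139 = 5.39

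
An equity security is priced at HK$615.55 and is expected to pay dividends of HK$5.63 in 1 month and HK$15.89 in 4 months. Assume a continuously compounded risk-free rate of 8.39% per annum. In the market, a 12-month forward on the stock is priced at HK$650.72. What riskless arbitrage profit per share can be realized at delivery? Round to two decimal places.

PV(dividends) I = 5.63·e^(−0.0839·1/12) + 15.89·e^(−0.0839·4/12) = 21.0425
Fair forward F* = (S − I)·e^(rT) = (615.55 − 21.0425)·e^0.083900 = 594.5075 × 1.087520 = 646.5388
Market HK$650.72 > fair 646.5388: forward overpriced → cash-and-carry (borrow at r, buy the stock and collect the dividends, short the forward).
Profit at T = |F_mkt − F*| = |650.72 − 646.5388| = HK$4.18 per share

HK$4.18 per share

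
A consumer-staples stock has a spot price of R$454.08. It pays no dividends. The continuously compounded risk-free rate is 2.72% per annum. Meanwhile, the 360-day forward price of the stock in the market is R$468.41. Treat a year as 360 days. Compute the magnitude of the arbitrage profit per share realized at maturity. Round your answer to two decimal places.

Fair forward: F* = S·e^(carry·T), with carry = r = 0.0272
F* = 454.08 · e^(0.0272 × 360/360) = 454.08 · e^0.027200 = 454.08 × 1.027573 = R$466.6003
Market R$468.41 > fair R$466.6003: forward overpriced → cash-and-carry (buy spot, short the forward).
At maturity, profit = |F_mkt − F*| = |468.41 − 466.6003| = R$1.81 per share

R$1.81 per share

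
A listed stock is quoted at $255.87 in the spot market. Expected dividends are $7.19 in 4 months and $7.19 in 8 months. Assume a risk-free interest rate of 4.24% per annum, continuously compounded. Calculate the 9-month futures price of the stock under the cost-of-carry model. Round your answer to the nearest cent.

PV(dividends) I = 7.19·e^(−0.0424·4/12) + 7.19·e^(−0.0424·8/12)
I = 7.0891 + 6.9896 = 14.0787
F = (S − I)·e^(rT) = (255.87 − 14.0787) · e^(0.0424·9/12)
= 241.7913 · e^0.031800 = 241.7913 × 1.032311 = $249.60

$249.60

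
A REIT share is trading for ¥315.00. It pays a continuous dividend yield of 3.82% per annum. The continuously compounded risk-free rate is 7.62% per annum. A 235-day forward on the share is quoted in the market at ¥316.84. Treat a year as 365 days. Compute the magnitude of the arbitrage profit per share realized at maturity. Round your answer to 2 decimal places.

¥5.96 per share

Fair forward: F* = S·e^(carry·T), with carry = (r − q) = 0.0762 − 0.0382 = 0.0380
F* = 315.00 · e^(0.0380 × 235/365) = 315.00 · e^0.024466 = 315.00 × 1.024768 = ¥322.8019
Market ¥316.84 < fair ¥322.8019: forward underpriced → reverse cash-and-carry (short spot, go long the forward).
At maturity, profit = |F_mkt − F*| = |316.84 − 322.8019| = ¥5.96 per share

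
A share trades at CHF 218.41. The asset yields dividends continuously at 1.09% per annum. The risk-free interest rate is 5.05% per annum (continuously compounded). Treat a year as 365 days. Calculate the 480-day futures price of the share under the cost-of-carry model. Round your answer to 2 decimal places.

F = S·e^((r − q)T) = 218.41 · e^((0.0505 − 0.0109) × 480/365)
= 218.41 · e^0.052077 = 218.41 × 1.053457
F = CHF 230.09

CHF 230.09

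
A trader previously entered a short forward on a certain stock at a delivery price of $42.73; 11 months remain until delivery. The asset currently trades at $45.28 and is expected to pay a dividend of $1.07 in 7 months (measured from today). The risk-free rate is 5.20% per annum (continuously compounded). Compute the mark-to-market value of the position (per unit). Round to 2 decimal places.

-$3.50

PV(remaining dividends) I = 1.07·e^(−0.0520·7/12) = 1.0380
Current forward F = (S − I)·e^(rT) = (45.28 − 1.0380)·e^(0.0520·11/12) = 44.2420 × 1.048821 = 46.4019
Value (long) = (F − K)·e^(−rT) = (46.4019 − 42.73) × 0.953452 = 3.5010
Short position value = −(long value) = -$3.50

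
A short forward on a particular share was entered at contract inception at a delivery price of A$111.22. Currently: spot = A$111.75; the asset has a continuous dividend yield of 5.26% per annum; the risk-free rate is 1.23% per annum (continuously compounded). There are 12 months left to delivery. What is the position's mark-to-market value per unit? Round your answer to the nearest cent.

A$3.84

Current fair forward for the remaining 12 months: F = S·e^((r − q)·T), (r − q) = 0.0123 − 0.0526 = -0.0403
F = 111.75 · e^(-0.0403 × 12/12) = 111.75 × 0.960501 = 107.3360
Value of long forward = (F − K)·e^(−rT) = (107.3360 − 111.22) · e^(−0.0123·12/12)
= -3.8840 × 0.987775 = -3.84
Short position value = −(long value) = A$3.84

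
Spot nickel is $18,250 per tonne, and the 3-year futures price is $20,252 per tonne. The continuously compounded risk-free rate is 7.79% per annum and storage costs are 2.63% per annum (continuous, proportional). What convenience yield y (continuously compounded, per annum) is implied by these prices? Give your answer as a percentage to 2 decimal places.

6.95%

F = S·e^((r+u−y)T) ⇒ (r+u−y) = ln(F/S)/T
ln(20252/18250) = 0.104088; /T ⇒ 0.034696
y = r + u − ln(F/S)/T = 0.0779 + 0.0263 − 0.034696 = 0.069504
y = 6.95%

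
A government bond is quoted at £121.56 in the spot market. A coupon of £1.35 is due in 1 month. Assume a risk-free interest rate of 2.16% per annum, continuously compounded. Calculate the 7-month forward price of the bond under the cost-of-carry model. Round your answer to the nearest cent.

£121.74

PV(coupons) I = 1.35·e^(−0.0216·1/12)
I = 1.3476
F = (S − I)·e^(rT) = (121.56 − 1.3476) · e^(0.0216·7/12)
= 120.2124 · e^0.012600 = 120.2124 × 1.012680 = £121.74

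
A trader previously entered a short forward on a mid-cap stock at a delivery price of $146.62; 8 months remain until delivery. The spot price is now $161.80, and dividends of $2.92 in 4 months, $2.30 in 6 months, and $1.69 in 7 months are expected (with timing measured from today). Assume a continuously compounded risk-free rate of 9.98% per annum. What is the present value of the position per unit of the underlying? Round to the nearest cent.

-$18.01

PV(remaining dividends) I = 2.92·e^(−0.0998·4/12) + 2.30·e^(−0.0998·6/12) + 1.69·e^(−0.0998·7/12) = 6.6069
Current forward F = (S − I)·e^(rT) = (161.80 − 6.6069)·e^(0.0998·8/12) = 155.1931 × 1.068797 = 165.8699
Value (long) = (F − K)·e^(−rT) = (165.8699 − 146.62) × 0.935632 = 18.0108
Short position value = −(long value) = -$18.01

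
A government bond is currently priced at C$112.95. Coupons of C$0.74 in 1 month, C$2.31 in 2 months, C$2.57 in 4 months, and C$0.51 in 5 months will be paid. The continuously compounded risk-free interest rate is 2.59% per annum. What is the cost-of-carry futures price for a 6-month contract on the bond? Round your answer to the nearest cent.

C$108.25

PV(coupons) I = 0.74·e^(−0.0259·1/12) + 2.31·e^(−0.0259·2/12) + 2.57·e^(−0.0259·4/12) + 0.51·e^(−0.0259·5/12)
I = 0.7384 + 2.3000 + 2.5479 + 0.5045 = 6.0908
F = (S − I)·e^(rT) = (112.95 − 6.0908) · e^(0.0259·6/12)
= 106.8592 · e^0.012950 = 106.8592 × 1.013034 = C$108.25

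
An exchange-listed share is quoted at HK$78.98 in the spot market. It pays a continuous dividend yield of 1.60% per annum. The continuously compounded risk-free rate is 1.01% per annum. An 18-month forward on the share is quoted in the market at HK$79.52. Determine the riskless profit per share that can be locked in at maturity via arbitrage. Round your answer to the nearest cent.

Fair forward: F* = S·e^(carry·T), with carry = (r − q) = 0.0101 − 0.0160 = -0.0059
F* = 78.98 · e^(-0.0059 × 18/12) = 78.98 · e^-0.008850 = 78.98 × 0.991189 = HK$78.2841
Market HK$79.52 > fair HK$78.2841: forward overpriced → cash-and-carry (buy spot, short the forward).
At maturity, profit = |F_mkt − F*| = |79.52 − 78.2841| = HK$1.24 per share

HK$1.24 per share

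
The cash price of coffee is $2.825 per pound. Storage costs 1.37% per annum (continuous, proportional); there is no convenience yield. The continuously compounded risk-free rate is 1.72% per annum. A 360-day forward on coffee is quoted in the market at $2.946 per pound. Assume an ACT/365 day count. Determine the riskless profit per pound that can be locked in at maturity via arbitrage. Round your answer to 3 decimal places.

Fair forward: F* = S·e^(carry·T), with carry = (r + u) = 0.0172 + 0.0137 = 0.0309
F* = 2.825 · e^(0.0309 × 360/365) = 2.825 · e^0.030477 = 2.825 × 1.030946 = $2.9124
Market $2.946 > fair $2.9124: forward overpriced → cash-and-carry (buy spot, short the forward).
At maturity, profit = |F_mkt − F*| = |2.946 − 2.9124| = $0.034 per pound

$0.034 per pound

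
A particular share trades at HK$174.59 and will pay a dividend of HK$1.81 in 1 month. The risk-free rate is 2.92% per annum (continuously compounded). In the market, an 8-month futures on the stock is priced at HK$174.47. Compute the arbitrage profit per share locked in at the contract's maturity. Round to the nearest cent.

HK$1.71 per share

PV(dividends) I = 1.81·e^(−0.0292·1/12) = 1.8056
Fair futures F* = (S − I)·e^(rT) = (174.59 − 1.8056)·e^0.019467 = 172.7844 × 1.019658 = 176.1810
Market HK$174.47 < fair 176.1810: forward underpriced → reverse cash-and-carry (short the stock, invest proceeds at r, pay the dividends, go long the forward).
Profit at T = |F_mkt − F*| = |174.47 − 176.1810| = HK$1.71 per share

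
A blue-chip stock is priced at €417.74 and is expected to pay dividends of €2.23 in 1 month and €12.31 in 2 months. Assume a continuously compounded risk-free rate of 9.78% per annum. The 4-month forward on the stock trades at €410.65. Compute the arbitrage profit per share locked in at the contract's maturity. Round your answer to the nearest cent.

PV(dividends) I = 2.23·e^(−0.0978·1/12) + 12.31·e^(−0.0978·2/12) = 14.3229
Fair forward F* = (S − I)·e^(rT) = (417.74 − 14.3229)·e^0.032600 = 403.4171 × 1.033137 = 416.7851
Market €410.65 < fair 416.7851: forward underpriced → reverse cash-and-carry (short the stock, invest proceeds at r, pay the dividends, go long the forward).
Profit at T = |F_mkt − F*| = |410.65 − 416.7851| = €6.14 per share

€6.14 per share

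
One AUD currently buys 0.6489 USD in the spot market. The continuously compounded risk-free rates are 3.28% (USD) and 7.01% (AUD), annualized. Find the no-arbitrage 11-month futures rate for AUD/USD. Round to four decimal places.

0.6271

F = S·e^((r_USD − r_AUD)T) = 0.6489 · e^((0.0328 − 0.0701) × 11/12)
= 0.6489 · e^-0.034192 = 0.6489 × 0.966386
F = 0.6271 USD per AUD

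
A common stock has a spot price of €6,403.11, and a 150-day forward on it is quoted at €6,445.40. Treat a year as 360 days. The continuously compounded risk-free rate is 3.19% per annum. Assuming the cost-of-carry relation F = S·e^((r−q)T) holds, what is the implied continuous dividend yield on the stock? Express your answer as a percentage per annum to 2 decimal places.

1.61%

From F = S·e^((r−q)T): (r − q) = ln(F/S)/T
ln(6445.40/6403.11) = ln(1.006605) = 0.006583
(r − q) = 0.006583 / (150/360) = 0.015799
q = r − ln(F/S)/T = 0.0319 − 0.015799 = 0.016101
q = 1.61%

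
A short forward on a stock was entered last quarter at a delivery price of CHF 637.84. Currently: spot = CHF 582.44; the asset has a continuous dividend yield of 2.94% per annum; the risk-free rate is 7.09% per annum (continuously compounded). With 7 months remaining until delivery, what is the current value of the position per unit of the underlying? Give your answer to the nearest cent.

CHF 39.46

Current fair forward for the remaining 7 months: F = S·e^((r − q)·T), (r − q) = 0.0709 − 0.0294 = 0.0415
F = 582.44 · e^(0.0415 × 7/12) = 582.44 × 1.024504 = 596.7121
Value of long forward = (F − K)·e^(−rT) = (596.7121 − 637.84) · e^(−0.0709·7/12)
= -41.1279 × 0.959485 = -39.46
Short position value = −(long value) = CHF 39.46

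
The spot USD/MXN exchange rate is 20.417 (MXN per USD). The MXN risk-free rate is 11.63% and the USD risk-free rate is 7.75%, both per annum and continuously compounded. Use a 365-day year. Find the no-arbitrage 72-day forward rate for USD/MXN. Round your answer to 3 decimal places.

F = S·e^((r_MXN − r_USD)T) = 20.417 · e^((0.1163 − 0.0775) × 72/365)
= 20.417 · e^0.007654 = 20.417 × 1.007683
F = 20.574 MXN per USD

20.574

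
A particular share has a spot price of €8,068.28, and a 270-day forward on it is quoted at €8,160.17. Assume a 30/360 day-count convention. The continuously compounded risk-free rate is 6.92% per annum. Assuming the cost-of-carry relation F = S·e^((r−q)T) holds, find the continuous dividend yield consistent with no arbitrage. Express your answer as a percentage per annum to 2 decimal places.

5.41%

From F = S·e^((r−q)T): (r − q) = ln(F/S)/T
ln(8160.17/8068.28) = ln(1.011389) = 0.011325
(r − q) = 0.011325 / (270/360) = 0.015100
q = r − ln(F/S)/T = 0.0692 − 0.015100 = 0.054100
q = 5.41%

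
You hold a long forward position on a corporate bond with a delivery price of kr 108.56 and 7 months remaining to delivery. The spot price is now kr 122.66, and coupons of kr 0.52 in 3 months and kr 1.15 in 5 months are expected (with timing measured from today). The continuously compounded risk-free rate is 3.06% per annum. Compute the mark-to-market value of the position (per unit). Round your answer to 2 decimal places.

PV(remaining coupons) I = 0.52·e^(−0.0306·3/12) + 1.15·e^(−0.0306·5/12) = 1.6515
Current forward F = (S − I)·e^(rT) = (122.66 − 1.6515)·e^(0.0306·7/12) = 121.0085 × 1.018010 = 123.1879
Value (long) = (F − K)·e^(−rT) = (123.1879 − 108.56) × 0.982308 = 14.3691
Value = kr 14.37

kr 14.37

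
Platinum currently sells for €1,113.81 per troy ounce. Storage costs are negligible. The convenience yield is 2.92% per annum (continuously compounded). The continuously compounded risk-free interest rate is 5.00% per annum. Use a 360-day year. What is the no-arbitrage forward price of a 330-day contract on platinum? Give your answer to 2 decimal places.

€1,135.25 per troy ounce

Net carry = r + u − y = 0.0500 + 0.0000 − 0.0292 = 0.0208
F = S·e^((r+u−y)T) = 1113.81 · e^(0.0208 × 330/360) = 1113.81 · e^0.01906667
= 1113.81 × 1.01924960 = €1,135.25 per troy ounce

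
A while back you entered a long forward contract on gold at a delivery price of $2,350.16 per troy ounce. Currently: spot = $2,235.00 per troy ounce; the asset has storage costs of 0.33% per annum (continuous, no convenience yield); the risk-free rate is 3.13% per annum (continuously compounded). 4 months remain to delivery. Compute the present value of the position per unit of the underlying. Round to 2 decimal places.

-$88.31 per troy ounce

Current fair forward for the remaining 4 months: F = S·e^((r + u)·T), (r + u) = 0.0313 + 0.0033 = 0.0346
F = 2235.00 · e^(0.0346 × 4/12) = 2235.00 × 1.01160010 = 2260.9262
Value of long forward = (F − K)·e^(−rT) = (2260.9262 − 2350.16) · e^(−0.0313·4/12)
= -89.2338 × 0.98962091 = -88.31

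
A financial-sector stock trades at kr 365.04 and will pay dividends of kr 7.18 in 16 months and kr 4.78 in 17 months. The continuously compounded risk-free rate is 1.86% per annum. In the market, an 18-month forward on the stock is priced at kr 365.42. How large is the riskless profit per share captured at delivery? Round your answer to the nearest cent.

PV(dividends) I = 7.18·e^(−0.0186·16/12) + 4.78·e^(−0.0186·17/12) = 11.6598
Fair forward F* = (S − I)·e^(rT) = (365.04 − 11.6598)·e^0.027900 = 353.3802 × 1.028293 = 363.3784
Market kr 365.42 > fair 363.3784: forward overpriced → cash-and-carry (borrow at r, buy the stock and collect the dividends, short the forward).
Profit at T = |F_mkt − F*| = |365.42 − 363.3784| = kr 2.04 per share

kr 2.04 per share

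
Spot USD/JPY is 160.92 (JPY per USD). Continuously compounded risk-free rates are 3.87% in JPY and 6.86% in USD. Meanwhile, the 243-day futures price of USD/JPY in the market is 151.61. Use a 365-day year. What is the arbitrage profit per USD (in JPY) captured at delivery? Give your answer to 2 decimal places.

Fair futures: F* = S·e^(carry·T), with carry = (r_JPY − r_USD) = 0.0387 − 0.0686 = -0.0299
F* = 160.92 · e^(-0.0299 × 243/365) = 160.92 · e^-0.019906 = 160.92 × 0.980291 = 157.7484
Market 151.61 < fair 157.7484: forward underpriced → reverse cash-and-carry (short spot, go long the forward).
At maturity, profit = |F_mkt − F*| = |151.61 − 157.7484| = 6.14 per USD (in JPY)

6.14 per USD (in JPY)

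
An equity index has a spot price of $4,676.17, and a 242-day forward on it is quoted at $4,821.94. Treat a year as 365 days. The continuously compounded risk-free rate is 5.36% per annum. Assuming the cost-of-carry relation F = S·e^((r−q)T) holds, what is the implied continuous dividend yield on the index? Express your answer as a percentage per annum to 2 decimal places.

0.73%

From F = S·e^((r−q)T): (r − q) = ln(F/S)/T
ln(4821.94/4676.17) = ln(1.031173) = 0.030697
(r − q) = 0.030697 / (242/365) = 0.046299
q = r − ln(F/S)/T = 0.0536 − 0.046299 = 0.007301
q = 0.73%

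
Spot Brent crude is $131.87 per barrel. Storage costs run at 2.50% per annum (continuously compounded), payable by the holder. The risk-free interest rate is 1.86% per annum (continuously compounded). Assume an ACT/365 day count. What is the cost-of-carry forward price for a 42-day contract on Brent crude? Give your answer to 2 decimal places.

$132.53 per barrel

Net carry = r + u − y = 0.0186 + 0.0250 − 0.0000 = 0.0436
F = S·e^((r+u−y)T) = 131.87 · e^(0.0436 × 42/365) = 131.87 · e^0.005017
= 131.87 × 1.005030 = $132.53 per barrel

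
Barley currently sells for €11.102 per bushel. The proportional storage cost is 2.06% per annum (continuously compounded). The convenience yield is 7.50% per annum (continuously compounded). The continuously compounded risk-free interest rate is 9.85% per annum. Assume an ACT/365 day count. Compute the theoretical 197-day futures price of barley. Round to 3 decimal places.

Net carry = r + u − y = 0.0985 + 0.0206 − 0.0750 = 0.0441
F = S·e^((r+u−y)T) = 11.102 · e^(0.0441 × 197/365) = 11.102 · e^0.023802
= 11.102 × 1.024088 = €11.369 per bushel

€11.369 per bushel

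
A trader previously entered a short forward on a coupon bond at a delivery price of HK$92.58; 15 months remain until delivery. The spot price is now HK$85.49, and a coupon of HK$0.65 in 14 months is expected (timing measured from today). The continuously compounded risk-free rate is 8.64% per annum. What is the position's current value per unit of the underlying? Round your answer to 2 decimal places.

PV(remaining coupons) I = 0.65·e^(−0.0864·14/12) = 0.5877
Current forward F = (S − I)·e^(rT) = (85.49 − 0.5877)·e^(0.0864·15/12) = 84.9023 × 1.114048 = 94.5852
Value (long) = (F − K)·e^(−rT) = (94.5852 − 92.58) × 0.897628 = 1.7999
Short position value = −(long value) = -HK$1.80

-HK$1.80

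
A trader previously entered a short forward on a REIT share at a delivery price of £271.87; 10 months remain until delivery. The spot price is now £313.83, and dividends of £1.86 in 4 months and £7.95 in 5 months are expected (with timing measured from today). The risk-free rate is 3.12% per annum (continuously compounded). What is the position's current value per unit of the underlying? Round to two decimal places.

PV(remaining dividends) I = 1.86·e^(−0.0312·4/12) + 7.95·e^(−0.0312·5/12) = 9.6881
Current forward F = (S − I)·e^(rT) = (313.83 − 9.6881)·e^(0.0312·10/12) = 304.1419 × 1.026341 = 312.1533
Value (long) = (F − K)·e^(−rT) = (312.1533 − 271.87) × 0.974335 = 39.2494
Short position value = −(long value) = -£39.25

-£39.25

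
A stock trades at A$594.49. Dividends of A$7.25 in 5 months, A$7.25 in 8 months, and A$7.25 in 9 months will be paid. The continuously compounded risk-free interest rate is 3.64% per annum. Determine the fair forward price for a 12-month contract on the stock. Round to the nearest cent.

A$594.47

PV(dividends) I = 7.25·e^(−0.0364·5/12) + 7.25·e^(−0.0364·8/12) + 7.25·e^(−0.0364·9/12)
I = 7.1409 + 7.0762 + 7.0548 = 21.2719
F = (S − I)·e^(rT) = (594.49 − 21.2719) · e^(0.0364·12/12)
= 573.2181 · e^0.036400 = 573.2181 × 1.037071 = A$594.47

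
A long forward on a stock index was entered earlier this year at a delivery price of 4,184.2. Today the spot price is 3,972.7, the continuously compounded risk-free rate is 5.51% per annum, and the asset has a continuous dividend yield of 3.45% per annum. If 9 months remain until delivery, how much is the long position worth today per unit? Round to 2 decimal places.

Current fair forward for the remaining 9 months: F = S·e^((r − q)·T), (r − q) = 0.0551 − 0.0345 = 0.0206
F = 3972.7 · e^(0.0206 × 9/12) = 3972.7 × 1.01556997 = 4034.5548
Value of long forward = (F − K)·e^(−rT) = (4034.5548 − 4184.2) · e^(−0.0551·9/12)
= -149.6452 × 0.95951724 = -143.59

-143.59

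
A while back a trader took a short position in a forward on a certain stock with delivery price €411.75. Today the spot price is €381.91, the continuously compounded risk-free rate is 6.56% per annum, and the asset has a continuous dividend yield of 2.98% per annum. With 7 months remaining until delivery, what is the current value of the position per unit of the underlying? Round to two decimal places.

€20.96

Current fair forward for the remaining 7 months: F = S·e^((r − q)·T), (r − q) = 0.0656 − 0.0298 = 0.0358
F = 381.91 · e^(0.0358 × 7/12) = 381.91 × 1.021103 = 389.9694
Value of long forward = (F − K)·e^(−rT) = (389.9694 − 411.75) · e^(−0.0656·7/12)
= -21.7806 × 0.962456 = -20.96
Short position value = −(long value) = €20.96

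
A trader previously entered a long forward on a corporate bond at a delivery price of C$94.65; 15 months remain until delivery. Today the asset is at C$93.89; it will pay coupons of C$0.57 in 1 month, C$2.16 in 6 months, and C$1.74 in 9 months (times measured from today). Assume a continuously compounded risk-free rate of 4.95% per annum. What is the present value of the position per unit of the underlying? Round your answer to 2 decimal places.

C$0.57

PV(remaining coupons) I = 0.57·e^(−0.0495·1/12) + 2.16·e^(−0.0495·6/12) + 1.74·e^(−0.0495·9/12) = 4.3514
Current forward F = (S − I)·e^(rT) = (93.89 − 4.3514)·e^(0.0495·15/12) = 89.5386 × 1.063829 = 95.2538
Value (long) = (F − K)·e^(−rT) = (95.2538 − 94.65) × 0.940000 = 0.5676
Value = C$0.57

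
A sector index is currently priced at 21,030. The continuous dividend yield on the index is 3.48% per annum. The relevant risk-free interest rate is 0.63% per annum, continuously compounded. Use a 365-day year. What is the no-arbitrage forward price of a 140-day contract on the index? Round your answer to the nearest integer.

F = S·e^((r − q)T) = 21030 · e^((0.0063 − 0.0348) × 140/365)
= 21030 · e^-0.010932 = 21030 × 0.989128
F = 20,801

20,801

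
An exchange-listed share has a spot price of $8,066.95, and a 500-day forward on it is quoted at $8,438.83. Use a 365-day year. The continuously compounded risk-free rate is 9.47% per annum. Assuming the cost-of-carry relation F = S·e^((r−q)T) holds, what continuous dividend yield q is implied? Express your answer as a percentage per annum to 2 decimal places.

From F = S·e^((r−q)T): (r − q) = ln(F/S)/T
ln(8438.83/8066.95) = ln(1.046099) = 0.045068
(r − q) = 0.045068 / (500/365) = 0.032900
q = r − ln(F/S)/T = 0.0947 − 0.032900 = 0.061800
q = 6.18%

6.18%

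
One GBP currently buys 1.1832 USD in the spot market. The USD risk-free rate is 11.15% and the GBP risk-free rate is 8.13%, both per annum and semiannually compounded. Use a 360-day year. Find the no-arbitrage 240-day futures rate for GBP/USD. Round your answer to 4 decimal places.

1.2061

By covered interest parity, F = S · (1+r_USD/2)^(2T) / (1+r_GBP/2)^(2T)
= 1.1832 × 1.075016 / 1.054564 = 1.1832 × 1.019394
F = 1.2061 USD per GBP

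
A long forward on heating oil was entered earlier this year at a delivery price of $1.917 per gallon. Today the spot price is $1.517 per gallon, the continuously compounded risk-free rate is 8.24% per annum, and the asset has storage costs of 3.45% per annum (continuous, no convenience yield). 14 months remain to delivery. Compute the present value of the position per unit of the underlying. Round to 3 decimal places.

-$0.162 per gallon

Current fair forward for the remaining 14 months: F = S·e^((r + u)·T), (r + u) = 0.0824 + 0.0345 = 0.1169
F = 1.517 · e^(0.1169 × 14/12) = 1.517 × 1.146121 = 1.7387
Value of long forward = (F − K)·e^(−rT) = (1.7387 − 1.917) · e^(−0.0824·14/12)
= -0.1783 × 0.908343 = -0.162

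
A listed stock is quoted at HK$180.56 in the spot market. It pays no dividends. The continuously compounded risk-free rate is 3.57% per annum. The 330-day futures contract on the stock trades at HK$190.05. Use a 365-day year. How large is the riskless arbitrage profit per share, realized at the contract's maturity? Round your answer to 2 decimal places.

HK$3.57 per share

Fair futures: F* = S·e^(carry·T), with carry = r = 0.0357
F* = 180.56 · e^(0.0357 × 330/365) = 180.56 · e^0.032277 = 180.56 × 1.032804 = HK$186.4831
Market HK$190.05 > fair HK$186.4831: forward overpriced → cash-and-carry (buy spot, short the forward).
At maturity, profit = |F_mkt − F*| = |190.05 − 186.4831| = HK$3.57 per share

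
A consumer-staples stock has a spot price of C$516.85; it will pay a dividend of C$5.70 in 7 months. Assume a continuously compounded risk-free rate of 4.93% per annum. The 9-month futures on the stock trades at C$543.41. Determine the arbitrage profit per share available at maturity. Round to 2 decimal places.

PV(dividends) I = 5.70·e^(−0.0493·7/12) = 5.5384
Fair futures F* = (S − I)·e^(rT) = (516.85 − 5.5384)·e^0.036975 = 511.3116 × 1.037667 = 530.5712
Market C$543.41 > fair 530.5712: forward overpriced → cash-and-carry (borrow at r, buy the stock and collect the dividends, short the forward).
Profit at T = |F_mkt − F*| = |543.41 − 530.5712| = C$12.84 per share

C$12.84 per share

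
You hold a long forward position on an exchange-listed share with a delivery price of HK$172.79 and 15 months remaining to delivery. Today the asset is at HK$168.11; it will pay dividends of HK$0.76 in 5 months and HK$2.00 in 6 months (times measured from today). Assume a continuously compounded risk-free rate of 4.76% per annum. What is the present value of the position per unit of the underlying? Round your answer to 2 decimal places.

PV(remaining dividends) I = 0.76·e^(−0.0476·5/12) + 2.00·e^(−0.0476·6/12) = 2.6980
Current forward F = (S − I)·e^(rT) = (168.11 − 2.6980)·e^(0.0476·15/12) = 165.4120 × 1.061306 = 175.5527
Value (long) = (F − K)·e^(−rT) = (175.5527 − 172.79) × 0.942236 = 2.6031
Value = HK$2.60

HK$2.60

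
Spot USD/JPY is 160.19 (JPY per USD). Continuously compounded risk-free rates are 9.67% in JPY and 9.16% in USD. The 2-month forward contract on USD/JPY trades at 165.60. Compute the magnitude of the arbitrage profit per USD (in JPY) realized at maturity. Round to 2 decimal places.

Fair forward: F* = S·e^(carry·T), with carry = (r_JPY − r_USD) = 0.0967 − 0.0916 = 0.0051
F* = 160.19 · e^(0.0051 × 2/12) = 160.19 · e^0.000850 = 160.19 × 1.000850 = 160.3262
Market 165.60 > fair 160.3262: forward overpriced → cash-and-carry (buy spot, short the forward).
At maturity, profit = |F_mkt − F*| = |165.60 − 160.3262| = 5.27 per USD (in JPY)

5.27 per USD (in JPY)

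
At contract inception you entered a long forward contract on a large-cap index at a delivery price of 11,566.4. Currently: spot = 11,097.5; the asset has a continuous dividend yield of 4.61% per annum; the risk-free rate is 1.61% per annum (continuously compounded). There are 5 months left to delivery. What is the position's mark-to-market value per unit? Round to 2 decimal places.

-602.70

Current fair forward for the remaining 5 months: F = S·e^((r − q)·T), (r − q) = 0.0161 − 0.0461 = -0.0300
F = 11097.5 · e^(-0.0300 × 5/12) = 11097.5 × 0.98757780 = 10959.6446
Value of long forward = (F − K)·e^(−rT) = (10959.6446 − 11566.4) · e^(−0.0161·5/12)
= -606.7554 × 0.99331412 = -602.70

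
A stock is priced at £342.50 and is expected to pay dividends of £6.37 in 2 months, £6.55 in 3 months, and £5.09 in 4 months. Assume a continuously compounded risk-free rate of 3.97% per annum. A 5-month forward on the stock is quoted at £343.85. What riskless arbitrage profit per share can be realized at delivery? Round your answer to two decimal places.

£13.77 per share

PV(dividends) I = 6.37·e^(−0.0397·2/12) + 6.55·e^(−0.0397·3/12) + 5.09·e^(−0.0397·4/12) = 17.8364
Fair forward F* = (S − I)·e^(rT) = (342.50 − 17.8364)·e^0.016542 = 324.6636 × 1.016680 = 330.0790
Market £343.85 > fair 330.0790: forward overpriced → cash-and-carry (borrow at r, buy the stock and collect the dividends, short the forward).
Profit at T = |F_mkt − F*| = |343.85 − 330.0790| = £13.77 per share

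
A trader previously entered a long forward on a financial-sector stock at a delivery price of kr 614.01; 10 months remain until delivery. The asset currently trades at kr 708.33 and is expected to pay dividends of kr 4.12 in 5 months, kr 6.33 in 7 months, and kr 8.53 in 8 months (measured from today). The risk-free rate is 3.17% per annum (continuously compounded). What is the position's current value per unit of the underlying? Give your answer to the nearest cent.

kr 91.70

PV(remaining dividends) I = 4.12·e^(−0.0317·5/12) + 6.33·e^(−0.0317·7/12) + 8.53·e^(−0.0317·8/12) = 18.6316
Current forward F = (S − I)·e^(rT) = (708.33 − 18.6316)·e^(0.0317·10/12) = 689.6984 × 1.026769 = 708.1609
Value (long) = (F − K)·e^(−rT) = (708.1609 − 614.01) × 0.973929 = 91.6963
Value = kr 91.70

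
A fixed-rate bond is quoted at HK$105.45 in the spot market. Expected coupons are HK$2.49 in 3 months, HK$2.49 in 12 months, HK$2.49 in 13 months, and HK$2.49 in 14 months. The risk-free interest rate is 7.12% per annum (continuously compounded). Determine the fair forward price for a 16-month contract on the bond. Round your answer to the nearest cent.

HK$105.66

PV(coupons) I = 2.49·e^(−0.0712·3/12) + 2.49·e^(−0.0712·12/12) + 2.49·e^(−0.0712·13/12) + 2.49·e^(−0.0712·14/12)
I = 2.4461 + 2.3189 + 2.3052 + 2.2915 = 9.3617
F = (S − I)·e^(rT) = (105.45 − 9.3617) · e^(0.0712·16/12)
= 96.0883 · e^0.094933 = 96.0883 × 1.099585 = HK$105.66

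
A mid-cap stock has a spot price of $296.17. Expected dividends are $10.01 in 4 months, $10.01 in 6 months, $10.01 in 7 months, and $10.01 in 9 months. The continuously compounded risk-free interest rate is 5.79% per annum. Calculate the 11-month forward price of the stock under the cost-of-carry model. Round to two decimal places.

PV(dividends) I = 10.01·e^(−0.0579·4/12) + 10.01·e^(−0.0579·6/12) + 10.01·e^(−0.0579·7/12) + 10.01·e^(−0.0579·9/12)
I = 9.8187 + 9.7244 + 9.6776 + 9.5846 = 38.8053
F = (S − I)·e^(rT) = (296.17 − 38.8053) · e^(0.0579·11/12)
= 257.3647 · e^0.053075 = 257.3647 × 1.054509 = $271.39

$271.39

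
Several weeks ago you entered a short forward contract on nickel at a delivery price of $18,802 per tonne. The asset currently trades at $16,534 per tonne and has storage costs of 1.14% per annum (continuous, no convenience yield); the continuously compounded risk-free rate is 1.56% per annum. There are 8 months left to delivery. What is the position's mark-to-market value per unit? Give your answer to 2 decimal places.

Current fair forward for the remaining 8 months: F = S·e^((r + u)·T), (r + u) = 0.0156 + 0.0114 = 0.0270
F = 16534 · e^(0.0270 × 8/12) = 16534 × 1.01816298 = 16834.3067
Value of long forward = (F − K)·e^(−rT) = (16834.3067 − 18802) · e^(−0.0156·8/12)
= -1967.6933 × 0.98965389 = -1947.34
Short position value = −(long value) = $1947.34

$1947.34 per tonne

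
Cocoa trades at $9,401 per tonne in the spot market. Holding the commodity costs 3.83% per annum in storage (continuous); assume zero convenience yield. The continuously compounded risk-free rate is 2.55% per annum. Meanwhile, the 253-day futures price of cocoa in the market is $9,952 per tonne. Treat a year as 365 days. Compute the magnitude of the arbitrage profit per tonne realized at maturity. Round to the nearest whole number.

$126 per tonne

Fair futures: F* = S·e^(carry·T), with carry = (r + u) = 0.0255 + 0.0383 = 0.0638
F* = 9401 · e^(0.0638 × 253/365) = 9401 · e^0.044223 = 9401 × 1.045215 = $9826.0662
Market $9952 > fair $9826.0662: forward overpriced → cash-and-carry (buy spot, short the forward).
At maturity, profit = |F_mkt − F*| = |9952 − 9826.0662| = $126 per tonne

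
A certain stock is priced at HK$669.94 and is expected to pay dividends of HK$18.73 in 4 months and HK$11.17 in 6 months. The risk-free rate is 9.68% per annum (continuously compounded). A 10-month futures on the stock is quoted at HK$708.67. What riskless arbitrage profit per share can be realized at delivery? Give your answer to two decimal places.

PV(dividends) I = 18.73·e^(−0.0968·4/12) + 11.17·e^(−0.0968·6/12) = 28.7775
Fair futures F* = (S − I)·e^(rT) = (669.94 − 28.7775)·e^0.080667 = 641.1625 × 1.084010 = 695.0266
Market HK$708.67 > fair 695.0266: forward overpriced → cash-and-carry (borrow at r, buy the stock and collect the dividends, short the forward).
Profit at T = |F_mkt − F*| = |708.67 − 695.0266| = HK$13.64 per share

HK$13.64 per share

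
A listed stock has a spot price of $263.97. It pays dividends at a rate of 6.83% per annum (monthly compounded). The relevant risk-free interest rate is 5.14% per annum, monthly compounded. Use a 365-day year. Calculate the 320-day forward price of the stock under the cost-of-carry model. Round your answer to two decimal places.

F = S · (1+r/12)^(12T) / (1+q/12)^(12T)
= 263.97 × 1.045993 / 1.061528 = 263.97 × 0.985365
F = $260.11

$260.11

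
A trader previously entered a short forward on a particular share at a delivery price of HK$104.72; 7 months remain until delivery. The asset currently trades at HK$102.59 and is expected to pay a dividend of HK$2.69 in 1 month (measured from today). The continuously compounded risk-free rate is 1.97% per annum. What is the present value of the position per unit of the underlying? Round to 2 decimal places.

PV(remaining dividends) I = 2.69·e^(−0.0197·1/12) = 2.6856
Current forward F = (S − I)·e^(rT) = (102.59 − 2.6856)·e^(0.0197·7/12) = 99.9044 × 1.011558 = 101.0591
Value (long) = (F − K)·e^(−rT) = (101.0591 − 104.72) × 0.988574 = -3.6191
Short position value = −(long value) = HK$3.62

HK$3.62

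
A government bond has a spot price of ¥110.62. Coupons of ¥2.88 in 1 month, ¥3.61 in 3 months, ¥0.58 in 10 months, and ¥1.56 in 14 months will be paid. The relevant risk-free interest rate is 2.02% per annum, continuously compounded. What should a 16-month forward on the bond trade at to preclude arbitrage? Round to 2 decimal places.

¥104.85

PV(coupons) I = 2.88·e^(−0.0202·1/12) + 3.61·e^(−0.0202·3/12) + 0.58·e^(−0.0202·10/12) + 1.56·e^(−0.0202·14/12)
I = 2.8752 + 3.5918 + 0.5703 + 1.5237 = 8.5610
F = (S − I)·e^(rT) = (110.62 − 8.5610) · e^(0.0202·16/12)
= 102.0590 · e^0.026933 = 102.0590 × 1.027299 = ¥104.85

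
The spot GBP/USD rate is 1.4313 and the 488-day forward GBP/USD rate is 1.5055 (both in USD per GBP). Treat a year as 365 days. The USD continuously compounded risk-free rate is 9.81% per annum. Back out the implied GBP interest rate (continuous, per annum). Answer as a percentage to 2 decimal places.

F = S·e^((r_USD − r_GBP)T) ⇒ r_GBP = r_USD − ln(F/S)/T
ln(1.5055/1.4313) = 0.050542; /(488/365) = 0.037803
r_GBP = 0.0981 − 0.037803 = 0.060297
r_GBP = 6.03%

6.03%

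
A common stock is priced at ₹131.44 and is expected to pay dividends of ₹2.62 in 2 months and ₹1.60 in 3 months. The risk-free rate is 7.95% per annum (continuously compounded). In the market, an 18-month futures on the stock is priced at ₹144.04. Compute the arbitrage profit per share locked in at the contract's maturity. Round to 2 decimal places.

PV(dividends) I = 2.62·e^(−0.0795·2/12) + 1.60·e^(−0.0795·3/12) = 4.1540
Fair futures F* = (S − I)·e^(rT) = (131.44 − 4.1540)·e^0.119250 = 127.2860 × 1.126652 = 143.4070
Market ₹144.04 > fair 143.4070: forward overpriced → cash-and-carry (borrow at r, buy the stock and collect the dividends, short the forward).
Profit at T = |F_mkt − F*| = |144.04 − 143.4070| = ₹0.63 per share

₹0.63 per share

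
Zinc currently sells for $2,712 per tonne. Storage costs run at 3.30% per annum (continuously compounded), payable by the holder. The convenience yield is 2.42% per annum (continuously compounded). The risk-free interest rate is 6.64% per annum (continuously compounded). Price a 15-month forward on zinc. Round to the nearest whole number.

Net carry = r + u − y = 0.0664 + 0.0330 − 0.0242 = 0.0752
F = S·e^((r+u−y)T) = 2712 · e^(0.0752 × 15/12) = 2712 · e^0.094000
= 2712 × 1.098560 = $2,979 per tonne

$2,979 per tonne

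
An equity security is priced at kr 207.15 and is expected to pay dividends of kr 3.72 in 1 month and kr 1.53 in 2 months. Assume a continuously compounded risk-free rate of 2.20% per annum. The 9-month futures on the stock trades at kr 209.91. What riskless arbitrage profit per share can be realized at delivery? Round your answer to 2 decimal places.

PV(dividends) I = 3.72·e^(−0.0220·1/12) + 1.53·e^(−0.0220·2/12) = 5.2376
Fair futures F* = (S − I)·e^(rT) = (207.15 − 5.2376)·e^0.016500 = 201.9124 × 1.016637 = 205.2716
Market kr 209.91 > fair 205.2716: forward overpriced → cash-and-carry (borrow at r, buy the stock and collect the dividends, short the forward).
Profit at T = |F_mkt − F*| = |209.91 − 205.2716| = kr 4.64 per share

kr 4.64 per share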